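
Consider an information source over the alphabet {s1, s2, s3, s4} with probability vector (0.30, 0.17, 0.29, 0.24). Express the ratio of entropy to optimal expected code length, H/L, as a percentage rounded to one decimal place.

98.4%

Entropy H = −Σ p log₂ p ≈ 1.9677 bits.
Huffman merges: 17/100+6/25→41/100; 29/100+3/10→59/100; 41/100+59/100→1. L = 2 ≈ 2.0000.
Efficiency = H/L = 1.9677/2.0000 = 98.4%.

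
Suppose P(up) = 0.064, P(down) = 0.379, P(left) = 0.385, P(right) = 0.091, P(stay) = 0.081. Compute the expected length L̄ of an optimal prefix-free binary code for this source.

1.996 bits/symbol

Repeatedly combine the two least-probable nodes; the expected code length is the sum of the merged weights.
merge 8/125 + 81/1000 → 29/200
merge 91/1000 + 29/200 → 59/250
merge 59/250 + 379/1000 → 123/200
merge 77/200 + 123/200 → 1
L = 29/200 + 59/250 + 123/200 + 1 = 499/250 = 1.996 bits/symbol.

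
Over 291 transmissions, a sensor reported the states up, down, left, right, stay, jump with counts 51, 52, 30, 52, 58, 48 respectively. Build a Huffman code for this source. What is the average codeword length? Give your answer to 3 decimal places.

2.622 bits/symbol

Probabilities are the counts divided by 291.
Repeatedly combine the two least-probable nodes; the expected code length is the sum of the merged weights.
merge 10/97 + 16/97 → 26/97
merge 17/97 + 52/291 → 103/291
merge 52/291 + 58/291 → 110/291
merge 26/97 + 103/291 → 181/291
merge 110/291 + 181/291 → 1
L = 26/97 + 103/291 + 110/291 + 181/291 + 1 = 763/291 ≈ 2.622 bits/symbol.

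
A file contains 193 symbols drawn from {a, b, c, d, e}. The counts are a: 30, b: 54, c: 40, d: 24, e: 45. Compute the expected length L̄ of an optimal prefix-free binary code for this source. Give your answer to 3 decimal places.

Probabilities are the counts divided by 193.
Repeatedly combine the two least-probable nodes; the expected code length is the sum of the merged weights.
merge 24/193 + 30/193 → 54/193
merge 40/193 + 45/193 → 85/193
merge 54/193 + 54/193 → 108/193
merge 85/193 + 108/193 → 1
L = 54/193 + 85/193 + 108/193 + 1 = 440/193 ≈ 2.280 bits/symbol.

2.280 bits/symbol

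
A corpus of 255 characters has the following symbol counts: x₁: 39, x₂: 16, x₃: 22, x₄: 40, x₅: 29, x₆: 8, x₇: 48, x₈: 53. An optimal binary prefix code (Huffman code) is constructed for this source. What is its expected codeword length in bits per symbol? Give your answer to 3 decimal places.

Probabilities are the counts divided by 255.
Repeatedly combine the two least-probable nodes; the expected code length is the sum of the merged weights.
merge 8/255 + 16/255 → 8/85
merge 22/255 + 8/85 → 46/255
merge 29/255 + 13/85 → 4/15
merge 8/51 + 46/255 → 86/255
merge 16/85 + 53/255 → 101/255
merge 4/15 + 86/255 → 154/255
merge 101/255 + 154/255 → 1
L = 8/85 + 46/255 + 4/15 + 86/255 + 101/255 + 154/255 + 1 = 734/255 ≈ 2.878 bits/symbol.

2.878 bits/symbol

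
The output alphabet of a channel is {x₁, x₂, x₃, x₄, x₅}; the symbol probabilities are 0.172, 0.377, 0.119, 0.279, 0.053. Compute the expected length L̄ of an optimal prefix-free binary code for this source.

Repeatedly combine the two least-probable nodes; the expected code length is the sum of the merged weights.
merge 53/1000 + 119/1000 → 43/250
merge 43/250 + 43/250 → 43/125
merge 279/1000 + 43/125 → 623/1000
merge 377/1000 + 623/1000 → 1
L = 43/250 + 43/125 + 623/1000 + 1 = 2139/1000 = 2.139 bits/symbol.

2.139 bits/symbol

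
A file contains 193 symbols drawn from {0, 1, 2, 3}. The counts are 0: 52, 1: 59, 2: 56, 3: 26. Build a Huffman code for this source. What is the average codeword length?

2 bits/symbol

Probabilities are the counts divided by 193.
Repeatedly combine the two least-probable nodes; the expected code length is the sum of the merged weights.
merge 26/193 + 52/193 → 78/193
merge 56/193 + 59/193 → 115/193
merge 78/193 + 115/193 → 1
L = 78/193 + 115/193 + 1 = 2 bits/symbol.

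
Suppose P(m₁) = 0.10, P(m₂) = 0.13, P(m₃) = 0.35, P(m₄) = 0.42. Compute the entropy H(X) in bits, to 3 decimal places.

H = −Σ pᵢ log₂ pᵢ.
−0.10·log₂(0.10) = 0.3322
−0.13·log₂(0.13) = 0.3826
−0.35·log₂(0.35) = 0.5301
−0.42·log₂(0.42) = 0.5256
Sum ≈ 1.7706 → 1.771 bits.

1.771 bits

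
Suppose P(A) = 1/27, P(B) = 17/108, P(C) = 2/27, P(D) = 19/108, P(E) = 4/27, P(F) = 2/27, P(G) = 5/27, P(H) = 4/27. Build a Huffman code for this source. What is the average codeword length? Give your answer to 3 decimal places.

2.926 bits/symbol

Repeatedly combine the two least-probable nodes; the expected code length is the sum of the merged weights.
merge 1/27 + 2/27 → 1/9
merge 2/27 + 1/9 → 5/27
merge 4/27 + 4/27 → 8/27
merge 17/108 + 19/108 → 1/3
merge 5/27 + 5/27 → 10/27
merge 8/27 + 1/3 → 17/27
merge 10/27 + 17/27 → 1
L = 1/9 + 5/27 + 8/27 + 1/3 + 10/27 + 17/27 + 1 = 79/27 ≈ 2.926 bits/symbol.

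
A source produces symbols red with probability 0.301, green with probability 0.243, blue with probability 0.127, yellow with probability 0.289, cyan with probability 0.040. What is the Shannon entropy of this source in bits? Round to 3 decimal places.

H = −Σ pᵢ log₂ pᵢ.
−0.301·log₂(0.301) = 0.5214
−0.243·log₂(0.243) = 0.4960
−0.127·log₂(0.127) = 0.3781
−0.289·log₂(0.289) = 0.5176
−0.040·log₂(0.040) = 0.1858
Sum ≈ 2.0987 → 2.099 bits.

2.099 bits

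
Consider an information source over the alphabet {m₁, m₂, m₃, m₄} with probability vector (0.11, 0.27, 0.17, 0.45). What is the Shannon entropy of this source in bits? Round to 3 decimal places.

1.813 bits

H = −Σ pᵢ log₂ pᵢ.
−0.11·log₂(0.11) = 0.3503
−0.27·log₂(0.27) = 0.5100
−0.17·log₂(0.17) = 0.4346
−0.45·log₂(0.45) = 0.5184
Sum ≈ 1.8133 → 1.813 bits.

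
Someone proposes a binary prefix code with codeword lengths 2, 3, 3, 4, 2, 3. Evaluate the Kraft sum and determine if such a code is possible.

With common denominator 2^4 = 16: Σ 2^(−ℓᵢ) = 4/16 + 2/16 + 2/16 + 1/16 + 4/16 + 2/16 = 15/16 = 0.9375.
Kraft's inequality requires Σ ≤ 1; here Σ = 0.9375 ≤ 1, so such a prefix code exists.

0.9375; yes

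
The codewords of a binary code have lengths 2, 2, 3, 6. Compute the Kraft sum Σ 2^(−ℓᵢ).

With common denominator 2^6 = 64: Σ 2^(−ℓᵢ) = 16/64 + 16/64 + 8/64 + 1/64 = 41/64 = 0.640625.

0.640625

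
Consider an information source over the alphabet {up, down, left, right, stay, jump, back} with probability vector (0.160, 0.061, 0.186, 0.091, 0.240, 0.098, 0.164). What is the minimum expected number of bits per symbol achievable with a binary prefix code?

2.726 bits/symbol

Repeatedly combine the two least-probable nodes; the expected code length is the sum of the merged weights.
merge 61/1000 + 91/1000 → 19/125
merge 49/500 + 19/125 → 1/4
merge 4/25 + 41/250 → 81/250
merge 93/500 + 6/25 → 213/500
merge 1/4 + 81/250 → 287/500
merge 213/500 + 287/500 → 1
L = 19/125 + 1/4 + 81/250 + 213/500 + 287/500 + 1 = 1363/500 = 2.726 bits/symbol.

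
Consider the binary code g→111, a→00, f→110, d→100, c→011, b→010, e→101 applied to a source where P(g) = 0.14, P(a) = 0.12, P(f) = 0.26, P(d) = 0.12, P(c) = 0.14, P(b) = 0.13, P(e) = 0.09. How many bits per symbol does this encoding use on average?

L̄ = Σ pᵢ·ℓᵢ = 0.14·3 + 0.12·2 + 0.26·3 + 0.12·3 + 0.14·3 + 0.13·3 + 0.09·3 = 2.88 bits/symbol.

2.88 bits/symbol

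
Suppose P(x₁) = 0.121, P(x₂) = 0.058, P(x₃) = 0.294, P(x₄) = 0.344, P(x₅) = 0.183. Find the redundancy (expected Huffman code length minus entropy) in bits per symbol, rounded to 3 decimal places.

0.075 bits

Entropy H = −Σ p log₂ p ≈ 2.1041 bits.
Huffman merges: 29/500+121/1000→179/1000; 179/1000+183/1000→181/500; 147/500+43/125→319/500; 181/500+319/500→1. L = 2179/1000 ≈ 2.1790.
L − H = 2.1790 − 2.1041 = 0.075 bits.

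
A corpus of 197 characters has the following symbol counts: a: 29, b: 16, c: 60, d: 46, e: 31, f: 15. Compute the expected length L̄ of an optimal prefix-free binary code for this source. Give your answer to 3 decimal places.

Probabilities are the counts divided by 197.
Repeatedly combine the two least-probable nodes; the expected code length is the sum of the merged weights.
merge 15/197 + 16/197 → 31/197
merge 29/197 + 31/197 → 60/197
merge 31/197 + 46/197 → 77/197
merge 60/197 + 60/197 → 120/197
merge 77/197 + 120/197 → 1
L = 31/197 + 60/197 + 77/197 + 120/197 + 1 = 485/197 ≈ 2.462 bits/symbol.

2.462 bits/symbol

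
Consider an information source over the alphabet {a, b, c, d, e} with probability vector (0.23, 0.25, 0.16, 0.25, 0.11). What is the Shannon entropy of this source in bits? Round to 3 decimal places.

2.261 bits

H = −Σ pᵢ log₂ pᵢ.
−0.23·log₂(0.23) = 0.4877
−0.25·log₂(0.25) = 0.5000
−0.16·log₂(0.16) = 0.4230
−0.25·log₂(0.25) = 0.5000
−0.11·log₂(0.11) = 0.3503
Sum ≈ 2.2610 → 2.261 bits.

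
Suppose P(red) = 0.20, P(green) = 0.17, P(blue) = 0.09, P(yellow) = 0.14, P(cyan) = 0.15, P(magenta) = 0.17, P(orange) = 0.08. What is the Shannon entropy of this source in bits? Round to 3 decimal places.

H = −Σ pᵢ log₂ pᵢ.
−0.20·log₂(0.20) = 0.4644
−0.17·log₂(0.17) = 0.4346
−0.09·log₂(0.09) = 0.3127
−0.14·log₂(0.14) = 0.3971
−0.15·log₂(0.15) = 0.4105
−0.17·log₂(0.17) = 0.4346
−0.08·log₂(0.08) = 0.2915
Sum ≈ 2.7454 → 2.745 bits.

2.745 bits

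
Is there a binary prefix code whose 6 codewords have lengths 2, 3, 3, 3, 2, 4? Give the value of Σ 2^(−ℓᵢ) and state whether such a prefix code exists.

0.9375; yes

With common denominator 2^4 = 16: Σ 2^(−ℓᵢ) = 4/16 + 2/16 + 2/16 + 2/16 + 4/16 + 1/16 = 15/16 = 0.9375.
Kraft's inequality requires Σ ≤ 1; here Σ = 0.9375 ≤ 1, so such a prefix code exists.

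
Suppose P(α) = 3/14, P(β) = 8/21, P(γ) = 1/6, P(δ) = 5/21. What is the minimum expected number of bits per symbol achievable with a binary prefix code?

Repeatedly combine the two least-probable nodes; the expected code length is the sum of the merged weights.
merge 1/6 + 3/14 → 8/21
merge 5/21 + 8/21 → 13/21
merge 8/21 + 13/21 → 1
L = 8/21 + 13/21 + 1 = 2 bits/symbol.

2 bits/symbol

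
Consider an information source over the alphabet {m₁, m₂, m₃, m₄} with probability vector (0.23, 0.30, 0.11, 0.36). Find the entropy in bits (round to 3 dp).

H = −Σ pᵢ log₂ pᵢ.
−0.23·log₂(0.23) = 0.4877
−0.30·log₂(0.30) = 0.5211
−0.11·log₂(0.11) = 0.3503
−0.36·log₂(0.36) = 0.5306
Sum ≈ 1.8897 → 1.890 bits.

1.890 bits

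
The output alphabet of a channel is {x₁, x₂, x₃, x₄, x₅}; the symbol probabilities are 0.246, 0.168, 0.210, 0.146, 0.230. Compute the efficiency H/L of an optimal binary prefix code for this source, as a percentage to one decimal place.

Entropy H = −Σ p log₂ p ≈ 2.2958 bits.
Huffman merges: 73/500+21/125→157/500; 21/100+23/100→11/25; 123/500+157/500→14/25; 11/25+14/25→1. L = 1157/500 ≈ 2.3140.
Efficiency = H/L = 2.2958/2.3140 = 99.2%.

99.2%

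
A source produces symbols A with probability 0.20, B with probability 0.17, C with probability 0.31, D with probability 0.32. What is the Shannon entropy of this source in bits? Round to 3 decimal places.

H = −Σ pᵢ log₂ pᵢ.
−0.20·log₂(0.20) = 0.4644
−0.17·log₂(0.17) = 0.4346
−0.31·log₂(0.31) = 0.5238
−0.32·log₂(0.32) = 0.5260
Sum ≈ 1.9488 → 1.949 bits.

1.949 bits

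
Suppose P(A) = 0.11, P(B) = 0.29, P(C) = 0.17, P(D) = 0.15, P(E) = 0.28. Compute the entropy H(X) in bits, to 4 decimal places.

2.2275 bits

H = −Σ pᵢ log₂ pᵢ.
−0.11·log₂(0.11) = 0.3503
−0.29·log₂(0.29) = 0.5179
−0.17·log₂(0.17) = 0.4346
−0.15·log₂(0.15) = 0.4105
−0.28·log₂(0.28) = 0.5142
Sum ≈ 2.2275 → 2.2275 bits.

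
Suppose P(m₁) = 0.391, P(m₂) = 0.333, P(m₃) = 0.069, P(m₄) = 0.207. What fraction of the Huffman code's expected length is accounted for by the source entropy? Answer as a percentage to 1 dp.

Entropy H = −Σ p log₂ p ≈ 1.7945 bits.
Huffman merges: 69/1000+207/1000→69/250; 69/250+333/1000→609/1000; 391/1000+609/1000→1. L = 377/200 ≈ 1.8850.
Efficiency = H/L = 1.7945/1.8850 = 95.2%.

95.2%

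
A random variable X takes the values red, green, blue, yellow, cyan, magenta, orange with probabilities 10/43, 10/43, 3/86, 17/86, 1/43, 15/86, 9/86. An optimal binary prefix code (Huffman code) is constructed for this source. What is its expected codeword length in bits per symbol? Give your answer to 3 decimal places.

Repeatedly combine the two least-probable nodes; the expected code length is the sum of the merged weights.
merge 1/43 + 3/86 → 5/86
merge 5/86 + 9/86 → 7/43
merge 7/43 + 15/86 → 29/86
merge 17/86 + 10/43 → 37/86
merge 10/43 + 29/86 → 49/86
merge 37/86 + 49/86 → 1
L = 5/86 + 7/43 + 29/86 + 37/86 + 49/86 + 1 = 110/43 ≈ 2.558 bits/symbol.

2.558 bits/symbol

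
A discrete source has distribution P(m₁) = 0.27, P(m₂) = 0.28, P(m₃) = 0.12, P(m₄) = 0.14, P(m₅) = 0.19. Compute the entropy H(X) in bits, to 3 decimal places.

H = −Σ pᵢ log₂ pᵢ.
−0.27·log₂(0.27) = 0.5100
−0.28·log₂(0.28) = 0.5142
−0.12·log₂(0.12) = 0.3671
−0.14·log₂(0.14) = 0.3971
−0.19·log₂(0.19) = 0.4552
Sum ≈ 2.2436 → 2.244 bits.

2.244 bits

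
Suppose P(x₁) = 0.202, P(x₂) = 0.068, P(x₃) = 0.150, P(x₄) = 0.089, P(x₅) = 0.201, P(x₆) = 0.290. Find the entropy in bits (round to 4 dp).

H = −Σ pᵢ log₂ pᵢ.
−0.202·log₂(0.202) = 0.4661
−0.068·log₂(0.068) = 0.2637
−0.150·log₂(0.150) = 0.4105
−0.089·log₂(0.089) = 0.3106
−0.201·log₂(0.201) = 0.4653
−0.290·log₂(0.290) = 0.5179
Sum ≈ 2.4342 → 2.4342 bits.

2.4342 bits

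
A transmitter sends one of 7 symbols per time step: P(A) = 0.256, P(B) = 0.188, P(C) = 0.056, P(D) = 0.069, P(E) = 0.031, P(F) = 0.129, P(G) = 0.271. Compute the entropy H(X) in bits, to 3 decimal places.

2.503 bits

H = −Σ pᵢ log₂ pᵢ.
−0.256·log₂(0.256) = 0.5032
−0.188·log₂(0.188) = 0.4533
−0.056·log₂(0.056) = 0.2329
−0.069·log₂(0.069) = 0.2662
−0.031·log₂(0.031) = 0.1554
−0.129·log₂(0.129) = 0.3811
−0.271·log₂(0.271) = 0.5105
Sum ≈ 2.5025 → 2.503 bits.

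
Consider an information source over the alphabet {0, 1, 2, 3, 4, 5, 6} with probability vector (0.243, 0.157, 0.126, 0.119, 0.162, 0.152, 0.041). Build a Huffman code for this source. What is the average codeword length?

Repeatedly combine the two least-probable nodes; the expected code length is the sum of the merged weights.
merge 41/1000 + 119/1000 → 4/25
merge 63/500 + 19/125 → 139/500
merge 157/1000 + 4/25 → 317/1000
merge 81/500 + 243/1000 → 81/200
merge 139/500 + 317/1000 → 119/200
merge 81/200 + 119/200 → 1
L = 4/25 + 139/500 + 317/1000 + 81/200 + 119/200 + 1 = 551/200 = 2.755 bits/symbol.

2.755 bits/symbol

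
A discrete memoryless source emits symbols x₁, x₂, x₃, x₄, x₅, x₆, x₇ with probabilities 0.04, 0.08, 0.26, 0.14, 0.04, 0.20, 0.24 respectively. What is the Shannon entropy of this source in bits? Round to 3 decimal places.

H = −Σ pᵢ log₂ pᵢ.
−0.04·log₂(0.04) = 0.1858
−0.08·log₂(0.08) = 0.2915
−0.26·log₂(0.26) = 0.5053
−0.14·log₂(0.14) = 0.3971
−0.04·log₂(0.04) = 0.1858
−0.20·log₂(0.20) = 0.4644
−0.24·log₂(0.24) = 0.4941
Sum ≈ 2.5239 → 2.524 bits.

2.524 bits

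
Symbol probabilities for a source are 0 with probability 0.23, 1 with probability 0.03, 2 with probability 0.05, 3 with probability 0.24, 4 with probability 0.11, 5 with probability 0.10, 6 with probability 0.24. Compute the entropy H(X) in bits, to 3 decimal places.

2.526 bits

H = −Σ pᵢ log₂ pᵢ.
−0.23·log₂(0.23) = 0.4877
−0.03·log₂(0.03) = 0.1518
−0.05·log₂(0.05) = 0.2161
−0.24·log₂(0.24) = 0.4941
−0.11·log₂(0.11) = 0.3503
−0.10·log₂(0.10) = 0.3322
−0.24·log₂(0.24) = 0.4941
Sum ≈ 2.5263 → 2.526 bits.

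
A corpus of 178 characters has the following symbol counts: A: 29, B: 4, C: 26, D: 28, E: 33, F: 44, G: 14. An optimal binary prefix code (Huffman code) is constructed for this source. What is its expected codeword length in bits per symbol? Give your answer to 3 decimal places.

2.669 bits/symbol

Probabilities are the counts divided by 178.
Repeatedly combine the two least-probable nodes; the expected code length is the sum of the merged weights.
merge 2/89 + 7/89 → 9/89
merge 9/89 + 13/89 → 22/89
merge 14/89 + 29/178 → 57/178
merge 33/178 + 22/89 → 77/178
merge 22/89 + 57/178 → 101/178
merge 77/178 + 101/178 → 1
L = 9/89 + 22/89 + 57/178 + 77/178 + 101/178 + 1 = 475/178 ≈ 2.669 bits/symbol.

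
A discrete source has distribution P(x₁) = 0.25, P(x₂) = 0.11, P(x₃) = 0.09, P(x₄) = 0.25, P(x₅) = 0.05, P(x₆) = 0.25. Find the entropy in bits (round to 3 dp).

2.379 bits

H = −Σ pᵢ log₂ pᵢ.
−0.25·log₂(0.25) = 0.5000
−0.11·log₂(0.11) = 0.3503
−0.09·log₂(0.09) = 0.3127
−0.25·log₂(0.25) = 0.5000
−0.05·log₂(0.05) = 0.2161
−0.25·log₂(0.25) = 0.5000
Sum ≈ 2.3790 → 2.379 bits.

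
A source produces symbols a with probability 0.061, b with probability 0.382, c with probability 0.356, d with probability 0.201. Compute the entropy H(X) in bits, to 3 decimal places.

H = −Σ pᵢ log₂ pᵢ.
−0.061·log₂(0.061) = 0.2461
−0.382·log₂(0.382) = 0.5304
−0.356·log₂(0.356) = 0.5305
−0.201·log₂(0.201) = 0.4653
Sum ≈ 1.7722 → 1.772 bits.

1.772 bits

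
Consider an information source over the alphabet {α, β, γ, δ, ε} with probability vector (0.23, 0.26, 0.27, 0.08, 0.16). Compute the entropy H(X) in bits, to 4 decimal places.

2.2175 bits

H = −Σ pᵢ log₂ pᵢ.
−0.23·log₂(0.23) = 0.4877
−0.26·log₂(0.26) = 0.5053
−0.27·log₂(0.27) = 0.5100
−0.08·log₂(0.08) = 0.2915
−0.16·log₂(0.16) = 0.4230
Sum ≈ 2.2175 → 2.2175 bits.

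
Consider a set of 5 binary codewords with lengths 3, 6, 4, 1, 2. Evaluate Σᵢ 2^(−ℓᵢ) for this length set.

With common denominator 2^6 = 64: Σ 2^(−ℓᵢ) = 8/64 + 1/64 + 4/64 + 32/64 + 16/64 = 61/64 = 0.953125.

0.953125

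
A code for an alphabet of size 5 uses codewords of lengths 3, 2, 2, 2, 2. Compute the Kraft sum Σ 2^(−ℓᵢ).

1.125

With common denominator 2^3 = 8: Σ 2^(−ℓᵢ) = 1/8 + 2/8 + 2/8 + 2/8 + 2/8 = 9/8 = 1.125.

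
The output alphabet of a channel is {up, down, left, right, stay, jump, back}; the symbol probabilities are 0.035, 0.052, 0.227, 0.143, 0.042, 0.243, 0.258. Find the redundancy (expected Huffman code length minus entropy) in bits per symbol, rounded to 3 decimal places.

0.008 bits

Entropy H = −Σ p log₂ p ≈ 2.4702 bits.
Huffman merges: 7/200+21/500→77/1000; 13/250+77/1000→129/1000; 129/1000+143/1000→34/125; 227/1000+243/1000→47/100; 129/500+34/125→53/100; 47/100+53/100→1. L = 1239/500 ≈ 2.4780.
L − H = 2.4780 − 2.4702 = 0.008 bits.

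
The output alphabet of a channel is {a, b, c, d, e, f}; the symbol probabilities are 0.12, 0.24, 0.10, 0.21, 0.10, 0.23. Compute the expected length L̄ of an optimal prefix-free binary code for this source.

Repeatedly combine the two least-probable nodes; the expected code length is the sum of the merged weights.
merge 1/10 + 1/10 → 1/5
merge 3/25 + 1/5 → 8/25
merge 21/100 + 23/100 → 11/25
merge 6/25 + 8/25 → 14/25
merge 11/25 + 14/25 → 1
L = 1/5 + 8/25 + 11/25 + 14/25 + 1 = 63/25 = 2.52 bits/symbol.

2.52 bits/symbol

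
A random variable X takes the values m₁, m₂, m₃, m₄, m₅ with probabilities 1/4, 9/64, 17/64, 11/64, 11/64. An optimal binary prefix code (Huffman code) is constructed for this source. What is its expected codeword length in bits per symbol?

2.3125 bits/symbol

Repeatedly combine the two least-probable nodes; the expected code length is the sum of the merged weights.
merge 9/64 + 11/64 → 5/16
merge 11/64 + 1/4 → 27/64
merge 17/64 + 5/16 → 37/64
merge 27/64 + 37/64 → 1
L = 5/16 + 27/64 + 37/64 + 1 = 37/16 = 2.3125 bits/symbol.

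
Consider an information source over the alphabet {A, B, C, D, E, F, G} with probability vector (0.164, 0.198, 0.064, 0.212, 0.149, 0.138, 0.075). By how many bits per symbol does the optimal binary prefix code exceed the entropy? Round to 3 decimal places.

Entropy H = −Σ p log₂ p ≈ 2.7024 bits.
Huffman merges: 8/125+3/40→139/1000; 69/500+139/1000→277/1000; 149/1000+41/250→313/1000; 99/500+53/250→41/100; 277/1000+313/1000→59/100; 41/100+59/100→1. L = 2729/1000 ≈ 2.7290.
L − H = 2.7290 − 2.7024 = 0.027 bits.

0.027 bits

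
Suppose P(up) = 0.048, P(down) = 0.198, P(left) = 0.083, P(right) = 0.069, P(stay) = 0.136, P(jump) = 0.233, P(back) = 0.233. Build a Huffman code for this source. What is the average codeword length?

2.651 bits/symbol

Repeatedly combine the two least-probable nodes; the expected code length is the sum of the merged weights.
merge 6/125 + 69/1000 → 117/1000
merge 83/1000 + 117/1000 → 1/5
merge 17/125 + 99/500 → 167/500
merge 1/5 + 233/1000 → 433/1000
merge 233/1000 + 167/500 → 567/1000
merge 433/1000 + 567/1000 → 1
L = 117/1000 + 1/5 + 167/500 + 433/1000 + 567/1000 + 1 = 2651/1000 = 2.651 bits/symbol.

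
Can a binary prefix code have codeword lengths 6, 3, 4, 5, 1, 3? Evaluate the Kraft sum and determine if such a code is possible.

With common denominator 2^6 = 64: Σ 2^(−ℓᵢ) = 1/64 + 8/64 + 4/64 + 2/64 + 32/64 + 8/64 = 55/64 = 0.859375.
Kraft's inequality requires Σ ≤ 1; here Σ = 0.859375 ≤ 1, so such a prefix code exists.

0.859375; yes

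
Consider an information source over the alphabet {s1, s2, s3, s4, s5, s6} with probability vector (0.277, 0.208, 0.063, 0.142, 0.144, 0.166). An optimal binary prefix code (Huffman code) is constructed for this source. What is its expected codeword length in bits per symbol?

2.515 bits/symbol

Repeatedly combine the two least-probable nodes; the expected code length is the sum of the merged weights.
merge 63/1000 + 71/500 → 41/200
merge 18/125 + 83/500 → 31/100
merge 41/200 + 26/125 → 413/1000
merge 277/1000 + 31/100 → 587/1000
merge 413/1000 + 587/1000 → 1
L = 41/200 + 31/100 + 413/1000 + 587/1000 + 1 = 503/200 = 2.515 bits/symbol.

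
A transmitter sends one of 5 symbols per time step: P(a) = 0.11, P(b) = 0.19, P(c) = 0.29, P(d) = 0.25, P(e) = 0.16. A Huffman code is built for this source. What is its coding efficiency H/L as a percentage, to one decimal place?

99.0%

Entropy H = −Σ p log₂ p ≈ 2.2464 bits.
Huffman merges: 11/100+4/25→27/100; 19/100+1/4→11/25; 27/100+29/100→14/25; 11/25+14/25→1. L = 227/100 ≈ 2.2700.
Efficiency = H/L = 2.2464/2.2700 = 99.0%.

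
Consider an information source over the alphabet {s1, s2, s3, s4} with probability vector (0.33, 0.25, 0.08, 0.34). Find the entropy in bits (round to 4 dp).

H = −Σ pᵢ log₂ pᵢ.
−0.33·log₂(0.33) = 0.5278
−0.25·log₂(0.25) = 0.5000
−0.08·log₂(0.08) = 0.2915
−0.34·log₂(0.34) = 0.5292
Sum ≈ 1.8485 → 1.8485 bits.

1.8485 bits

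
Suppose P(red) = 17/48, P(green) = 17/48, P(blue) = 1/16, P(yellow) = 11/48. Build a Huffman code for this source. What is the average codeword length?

Repeatedly combine the two least-probable nodes; the expected code length is the sum of the merged weights.
merge 1/16 + 11/48 → 7/24
merge 7/24 + 17/48 → 31/48
merge 17/48 + 31/48 → 1
L = 7/24 + 31/48 + 1 = 31/16 = 1.9375 bits/symbol.

1.9375 bits/symbol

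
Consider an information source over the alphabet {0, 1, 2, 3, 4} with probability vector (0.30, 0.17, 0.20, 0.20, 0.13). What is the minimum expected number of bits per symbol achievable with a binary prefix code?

Repeatedly combine the two least-probable nodes; the expected code length is the sum of the merged weights.
merge 13/100 + 17/100 → 3/10
merge 1/5 + 1/5 → 2/5
merge 3/10 + 3/10 → 3/5
merge 2/5 + 3/5 → 1
L = 3/10 + 2/5 + 3/5 + 1 = 23/10 = 2.3 bits/symbol.

2.3 bits/symbol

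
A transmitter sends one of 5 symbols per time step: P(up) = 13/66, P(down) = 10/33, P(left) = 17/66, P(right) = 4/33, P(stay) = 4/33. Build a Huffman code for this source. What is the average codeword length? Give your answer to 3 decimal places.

Repeatedly combine the two least-probable nodes; the expected code length is the sum of the merged weights.
merge 4/33 + 4/33 → 8/33
merge 13/66 + 8/33 → 29/66
merge 17/66 + 10/33 → 37/66
merge 29/66 + 37/66 → 1
L = 8/33 + 29/66 + 37/66 + 1 = 74/33 ≈ 2.242 bits/symbol.

2.242 bits/symbol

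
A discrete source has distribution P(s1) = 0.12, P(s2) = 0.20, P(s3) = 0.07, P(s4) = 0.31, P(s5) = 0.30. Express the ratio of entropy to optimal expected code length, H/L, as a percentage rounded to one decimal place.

97.9%

Entropy H = −Σ p log₂ p ≈ 2.1449 bits.
Huffman merges: 7/100+3/25→19/100; 19/100+1/5→39/100; 3/10+31/100→61/100; 39/100+61/100→1. L = 219/100 ≈ 2.1900.
Efficiency = H/L = 2.1449/2.1900 = 97.9%.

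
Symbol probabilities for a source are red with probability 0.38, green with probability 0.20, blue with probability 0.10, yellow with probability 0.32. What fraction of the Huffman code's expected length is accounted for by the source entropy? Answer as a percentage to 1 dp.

Entropy H = −Σ p log₂ p ≈ 1.8531 bits.
Huffman merges: 1/10+1/5→3/10; 3/10+8/25→31/50; 19/50+31/50→1. L = 48/25 ≈ 1.9200.
Efficiency = H/L = 1.8531/1.9200 = 96.5%.

96.5%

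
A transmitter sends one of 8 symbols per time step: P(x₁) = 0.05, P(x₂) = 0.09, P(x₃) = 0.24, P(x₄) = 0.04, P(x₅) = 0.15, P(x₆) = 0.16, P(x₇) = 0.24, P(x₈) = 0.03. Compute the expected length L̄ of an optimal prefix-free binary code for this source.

2.71 bits/symbol

Repeatedly combine the two least-probable nodes; the expected code length is the sum of the merged weights.
merge 3/100 + 1/25 → 7/100
merge 1/20 + 7/100 → 3/25
merge 9/100 + 3/25 → 21/100
merge 3/20 + 4/25 → 31/100
merge 21/100 + 6/25 → 9/20
merge 6/25 + 31/100 → 11/20
merge 9/20 + 11/20 → 1
L = 7/100 + 3/25 + 21/100 + 31/100 + 9/20 + 11/20 + 1 = 271/100 = 2.71 bits/symbol.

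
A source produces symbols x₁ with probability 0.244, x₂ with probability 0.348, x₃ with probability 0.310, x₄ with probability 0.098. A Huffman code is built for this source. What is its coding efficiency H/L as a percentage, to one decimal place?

94.2%

Entropy H = −Σ p log₂ p ≈ 1.8787 bits.
Huffman merges: 49/500+61/250→171/500; 31/100+171/500→163/250; 87/250+163/250→1. L = 997/500 ≈ 1.9940.
Efficiency = H/L = 1.8787/1.9940 = 94.2%.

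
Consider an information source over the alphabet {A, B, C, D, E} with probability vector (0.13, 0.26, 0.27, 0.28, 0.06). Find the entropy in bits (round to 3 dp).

H = −Σ pᵢ log₂ pᵢ.
−0.13·log₂(0.13) = 0.3826
−0.26·log₂(0.26) = 0.5053
−0.27·log₂(0.27) = 0.5100
−0.28·log₂(0.28) = 0.5142
−0.06·log₂(0.06) = 0.2435
Sum ≈ 2.1557 → 2.156 bits.

2.156 bits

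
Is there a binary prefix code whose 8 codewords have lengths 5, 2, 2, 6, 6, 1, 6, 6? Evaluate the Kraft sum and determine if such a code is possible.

With common denominator 2^6 = 64: Σ 2^(−ℓᵢ) = 2/64 + 16/64 + 16/64 + 1/64 + 1/64 + 32/64 + 1/64 + 1/64 = 70/64 = 1.09375.
Kraft's inequality requires Σ ≤ 1; here Σ = 1.09375 > 1, so no such prefix code exists.

1.09375; no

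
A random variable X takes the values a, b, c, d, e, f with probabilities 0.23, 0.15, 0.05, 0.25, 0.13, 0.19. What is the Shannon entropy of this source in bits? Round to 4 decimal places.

H = −Σ pᵢ log₂ pᵢ.
−0.23·log₂(0.23) = 0.4877
−0.15·log₂(0.15) = 0.4105
−0.05·log₂(0.05) = 0.2161
−0.25·log₂(0.25) = 0.5000
−0.13·log₂(0.13) = 0.3826
−0.19·log₂(0.19) = 0.4552
Sum ≈ 2.4522 → 2.4522 bits.

2.4522 bits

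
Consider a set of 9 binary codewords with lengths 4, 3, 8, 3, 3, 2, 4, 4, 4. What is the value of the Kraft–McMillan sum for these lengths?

0.87890625

With common denominator 2^8 = 256: Σ 2^(−ℓᵢ) = 16/256 + 32/256 + 1/256 + 32/256 + 32/256 + 64/256 + 16/256 + 16/256 + 16/256 = 225/256 = 0.87890625.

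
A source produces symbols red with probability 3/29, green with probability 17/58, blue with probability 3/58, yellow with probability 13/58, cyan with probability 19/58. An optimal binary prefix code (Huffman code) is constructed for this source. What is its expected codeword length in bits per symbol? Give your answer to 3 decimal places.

2.155 bits/symbol

Repeatedly combine the two least-probable nodes; the expected code length is the sum of the merged weights.
merge 3/58 + 3/29 → 9/58
merge 9/58 + 13/58 → 11/29
merge 17/58 + 19/58 → 18/29
merge 11/29 + 18/29 → 1
L = 9/58 + 11/29 + 18/29 + 1 = 125/58 ≈ 2.155 bits/symbol.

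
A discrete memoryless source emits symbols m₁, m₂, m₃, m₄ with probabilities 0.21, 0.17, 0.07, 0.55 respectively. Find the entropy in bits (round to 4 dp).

1.6503 bits

H = −Σ pᵢ log₂ pᵢ.
−0.21·log₂(0.21) = 0.4728
−0.17·log₂(0.17) = 0.4346
−0.07·log₂(0.07) = 0.2686
−0.55·log₂(0.55) = 0.4744
Sum ≈ 1.6503 → 1.6503 bits.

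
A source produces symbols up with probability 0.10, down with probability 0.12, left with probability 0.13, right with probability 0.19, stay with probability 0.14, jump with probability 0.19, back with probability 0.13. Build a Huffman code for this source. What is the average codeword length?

2.81 bits/symbol

Repeatedly combine the two least-probable nodes; the expected code length is the sum of the merged weights.
merge 1/10 + 3/25 → 11/50
merge 13/100 + 13/100 → 13/50
merge 7/50 + 19/100 → 33/100
merge 19/100 + 11/50 → 41/100
merge 13/50 + 33/100 → 59/100
merge 41/100 + 59/100 → 1
L = 11/50 + 13/50 + 33/100 + 41/100 + 59/100 + 1 = 281/100 = 2.81 bits/symbol.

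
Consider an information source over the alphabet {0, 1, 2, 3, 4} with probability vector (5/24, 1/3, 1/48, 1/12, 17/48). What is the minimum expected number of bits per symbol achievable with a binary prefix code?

Repeatedly combine the two least-probable nodes; the expected code length is the sum of the merged weights.
merge 1/48 + 1/12 → 5/48
merge 5/48 + 5/24 → 5/16
merge 5/16 + 1/3 → 31/48
merge 17/48 + 31/48 → 1
L = 5/48 + 5/16 + 31/48 + 1 = 33/16 = 2.0625 bits/symbol.

2.0625 bits/symbol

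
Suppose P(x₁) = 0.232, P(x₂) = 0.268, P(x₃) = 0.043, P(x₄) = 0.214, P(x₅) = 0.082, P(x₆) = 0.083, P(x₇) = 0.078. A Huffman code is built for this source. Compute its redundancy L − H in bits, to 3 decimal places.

0.022 bits

Entropy H = −Σ p log₂ p ≈ 2.5503 bits.
Huffman merges: 43/1000+39/500→121/1000; 41/500+83/1000→33/200; 121/1000+33/200→143/500; 107/500+29/125→223/500; 67/250+143/500→277/500; 223/500+277/500→1. L = 643/250 ≈ 2.5720.
L − H = 2.5720 − 2.5503 = 0.022 bits.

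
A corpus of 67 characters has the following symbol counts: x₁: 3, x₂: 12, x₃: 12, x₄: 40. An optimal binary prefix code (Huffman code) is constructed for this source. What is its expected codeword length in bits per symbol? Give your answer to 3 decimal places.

1.627 bits/symbol

Probabilities are the counts divided by 67.
Repeatedly combine the two least-probable nodes; the expected code length is the sum of the merged weights.
merge 3/67 + 12/67 → 15/67
merge 12/67 + 15/67 → 27/67
merge 27/67 + 40/67 → 1
L = 15/67 + 27/67 + 1 = 109/67 ≈ 1.627 bits/symbol.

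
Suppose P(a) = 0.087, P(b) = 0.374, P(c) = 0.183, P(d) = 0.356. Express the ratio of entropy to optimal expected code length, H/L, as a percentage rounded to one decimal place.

Entropy H = −Σ p log₂ p ≈ 1.8160 bits.
Huffman merges: 87/1000+183/1000→27/100; 27/100+89/250→313/500; 187/500+313/500→1. L = 237/125 ≈ 1.8960.
Efficiency = H/L = 1.8160/1.8960 = 95.8%.

95.8%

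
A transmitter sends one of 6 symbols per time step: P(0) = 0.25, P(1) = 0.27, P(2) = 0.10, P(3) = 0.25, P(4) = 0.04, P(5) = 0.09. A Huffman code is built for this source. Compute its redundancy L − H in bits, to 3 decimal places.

Entropy H = −Σ p log₂ p ≈ 2.3406 bits.
Huffman merges: 1/25+9/100→13/100; 1/10+13/100→23/100; 23/100+1/4→12/25; 1/4+27/100→13/25; 12/25+13/25→1. L = 59/25 ≈ 2.3600.
L − H = 2.3600 − 2.3406 = 0.019 bits.

0.019 bits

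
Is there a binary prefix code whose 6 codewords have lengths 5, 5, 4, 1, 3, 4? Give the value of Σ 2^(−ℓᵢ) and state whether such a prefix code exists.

With common denominator 2^5 = 32: Σ 2^(−ℓᵢ) = 1/32 + 1/32 + 2/32 + 16/32 + 4/32 + 2/32 = 26/32 = 0.8125.
Kraft's inequality requires Σ ≤ 1; here Σ = 0.8125 ≤ 1, so such a prefix code exists.

0.8125; yes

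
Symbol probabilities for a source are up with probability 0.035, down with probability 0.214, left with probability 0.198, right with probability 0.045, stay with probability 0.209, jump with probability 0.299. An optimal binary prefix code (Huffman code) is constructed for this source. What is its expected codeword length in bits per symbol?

2.358 bits/symbol

Repeatedly combine the two least-probable nodes; the expected code length is the sum of the merged weights.
merge 7/200 + 9/200 → 2/25
merge 2/25 + 99/500 → 139/500
merge 209/1000 + 107/500 → 423/1000
merge 139/500 + 299/1000 → 577/1000
merge 423/1000 + 577/1000 → 1
L = 2/25 + 139/500 + 423/1000 + 577/1000 + 1 = 1179/500 = 2.358 bits/symbol.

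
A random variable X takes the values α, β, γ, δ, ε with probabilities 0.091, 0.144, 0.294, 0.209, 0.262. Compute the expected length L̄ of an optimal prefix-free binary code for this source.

Repeatedly combine the two least-probable nodes; the expected code length is the sum of the merged weights.
merge 91/1000 + 18/125 → 47/200
merge 209/1000 + 47/200 → 111/250
merge 131/500 + 147/500 → 139/250
merge 111/250 + 139/250 → 1
L = 47/200 + 111/250 + 139/250 + 1 = 447/200 = 2.235 bits/symbol.

2.235 bits/symbol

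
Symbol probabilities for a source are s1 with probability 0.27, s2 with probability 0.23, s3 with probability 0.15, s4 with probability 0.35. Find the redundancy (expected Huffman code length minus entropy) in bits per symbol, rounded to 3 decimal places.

Entropy H = −Σ p log₂ p ≈ 1.9383 bits.
Huffman merges: 3/20+23/100→19/50; 27/100+7/20→31/50; 19/50+31/50→1. L = 2 ≈ 2.0000.
L − H = 2.0000 − 1.9383 = 0.062 bits.

0.062 bits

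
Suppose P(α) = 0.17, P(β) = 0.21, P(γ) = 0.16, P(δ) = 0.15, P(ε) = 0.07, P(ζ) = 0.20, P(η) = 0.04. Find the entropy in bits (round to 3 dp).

H = −Σ pᵢ log₂ pᵢ.
−0.17·log₂(0.17) = 0.4346
−0.21·log₂(0.21) = 0.4728
−0.16·log₂(0.16) = 0.4230
−0.15·log₂(0.15) = 0.4105
−0.07·log₂(0.07) = 0.2686
−0.20·log₂(0.20) = 0.4644
−0.04·log₂(0.04) = 0.1858
Sum ≈ 2.6597 → 2.660 bits.

2.660 bits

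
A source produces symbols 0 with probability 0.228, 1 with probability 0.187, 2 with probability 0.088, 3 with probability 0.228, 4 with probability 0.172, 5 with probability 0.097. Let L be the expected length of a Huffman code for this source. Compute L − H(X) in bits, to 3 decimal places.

Entropy H = −Σ p log₂ p ≈ 2.4968 bits.
Huffman merges: 11/125+97/1000→37/200; 43/250+37/200→357/1000; 187/1000+57/250→83/200; 57/250+357/1000→117/200; 83/200+117/200→1. L = 1271/500 ≈ 2.5420.
L − H = 2.5420 − 2.4968 = 0.045 bits.

0.045 bits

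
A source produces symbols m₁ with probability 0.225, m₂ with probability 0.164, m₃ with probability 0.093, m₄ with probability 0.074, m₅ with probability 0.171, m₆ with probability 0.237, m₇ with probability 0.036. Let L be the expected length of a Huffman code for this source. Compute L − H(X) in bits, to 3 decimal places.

0.039 bits

Entropy H = −Σ p log₂ p ≈ 2.6092 bits.
Huffman merges: 9/250+37/500→11/100; 93/1000+11/100→203/1000; 41/250+171/1000→67/200; 203/1000+9/40→107/250; 237/1000+67/200→143/250; 107/250+143/250→1. L = 331/125 ≈ 2.6480.
L − H = 2.6480 − 2.6092 = 0.039 bits.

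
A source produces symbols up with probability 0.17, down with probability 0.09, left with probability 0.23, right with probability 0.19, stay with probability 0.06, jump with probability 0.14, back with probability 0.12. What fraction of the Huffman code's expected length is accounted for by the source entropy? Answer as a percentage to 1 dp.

Entropy H = −Σ p log₂ p ≈ 2.6978 bits.
Huffman merges: 3/50+9/100→3/20; 3/25+7/50→13/50; 3/20+17/100→8/25; 19/100+23/100→21/50; 13/50+8/25→29/50; 21/50+29/50→1. L = 273/100 ≈ 2.7300.
Efficiency = H/L = 2.6978/2.7300 = 98.8%.

98.8%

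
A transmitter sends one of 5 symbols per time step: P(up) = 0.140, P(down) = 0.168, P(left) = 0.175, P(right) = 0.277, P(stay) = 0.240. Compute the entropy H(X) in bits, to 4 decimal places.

2.2767 bits

H = −Σ pᵢ log₂ pᵢ.
−0.140·log₂(0.140) = 0.3971
−0.168·log₂(0.168) = 0.4323
−0.175·log₂(0.175) = 0.4401
−0.277·log₂(0.277) = 0.5130
−0.240·log₂(0.240) = 0.4941
Sum ≈ 2.2767 → 2.2767 bits.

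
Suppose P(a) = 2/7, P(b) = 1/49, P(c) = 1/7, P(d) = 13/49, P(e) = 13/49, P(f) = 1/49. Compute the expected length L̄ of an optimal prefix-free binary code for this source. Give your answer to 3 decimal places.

Repeatedly combine the two least-probable nodes; the expected code length is the sum of the merged weights.
merge 1/49 + 1/49 → 2/49
merge 2/49 + 1/7 → 9/49
merge 9/49 + 13/49 → 22/49
merge 13/49 + 2/7 → 27/49
merge 22/49 + 27/49 → 1
L = 2/49 + 9/49 + 22/49 + 27/49 + 1 = 109/49 ≈ 2.224 bits/symbol.

2.224 bits/symbol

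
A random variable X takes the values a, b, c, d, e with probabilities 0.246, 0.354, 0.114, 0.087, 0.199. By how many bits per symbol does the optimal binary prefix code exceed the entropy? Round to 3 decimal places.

Entropy H = −Σ p log₂ p ≈ 2.1552 bits.
Huffman merges: 87/1000+57/500→201/1000; 199/1000+201/1000→2/5; 123/500+177/500→3/5; 2/5+3/5→1. L = 2201/1000 ≈ 2.2010.
L − H = 2.2010 − 2.1552 = 0.046 bits.

0.046 bits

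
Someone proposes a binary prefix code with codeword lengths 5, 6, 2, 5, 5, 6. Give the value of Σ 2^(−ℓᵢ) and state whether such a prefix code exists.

0.375; yes

With common denominator 2^6 = 64: Σ 2^(−ℓᵢ) = 2/64 + 1/64 + 16/64 + 2/64 + 2/64 + 1/64 = 24/64 = 0.375.
Kraft's inequality requires Σ ≤ 1; here Σ = 0.375 ≤ 1, so such a prefix code exists.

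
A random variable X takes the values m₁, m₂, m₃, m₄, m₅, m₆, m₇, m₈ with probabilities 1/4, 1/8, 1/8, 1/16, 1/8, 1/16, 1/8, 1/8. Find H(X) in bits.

Each probability is a power of 1/2, so log₂(1/p) is an integer.
H = Σ p·log₂(1/p) = 1/4·2 + 1/8·3 + 1/8·3 + 1/16·4 + 1/8·3 + 1/16·4 + 1/8·3 + 1/8·3 = 2.875 bits.

2.875 bits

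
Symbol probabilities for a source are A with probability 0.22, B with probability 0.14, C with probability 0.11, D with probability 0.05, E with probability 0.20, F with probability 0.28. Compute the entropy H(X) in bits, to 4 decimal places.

2.4227 bits

H = −Σ pᵢ log₂ pᵢ.
−0.22·log₂(0.22) = 0.4806
−0.14·log₂(0.14) = 0.3971
−0.11·log₂(0.11) = 0.3503
−0.05·log₂(0.05) = 0.2161
−0.20·log₂(0.20) = 0.4644
−0.28·log₂(0.28) = 0.5142
Sum ≈ 2.4227 → 2.4227 bits.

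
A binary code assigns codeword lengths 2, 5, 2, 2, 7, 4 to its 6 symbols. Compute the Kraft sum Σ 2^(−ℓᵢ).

0.8515625

With common denominator 2^7 = 128: Σ 2^(−ℓᵢ) = 32/128 + 4/128 + 32/128 + 32/128 + 1/128 + 8/128 = 109/128 = 0.8515625.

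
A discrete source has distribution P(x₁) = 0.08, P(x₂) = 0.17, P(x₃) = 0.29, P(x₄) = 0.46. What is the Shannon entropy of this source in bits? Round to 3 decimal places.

1.759 bits

H = −Σ pᵢ log₂ pᵢ.
−0.08·log₂(0.08) = 0.2915
−0.17·log₂(0.17) = 0.4346
−0.29·log₂(0.29) = 0.5179
−0.46·log₂(0.46) = 0.5153
Sum ≈ 1.7593 → 1.759 bits.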